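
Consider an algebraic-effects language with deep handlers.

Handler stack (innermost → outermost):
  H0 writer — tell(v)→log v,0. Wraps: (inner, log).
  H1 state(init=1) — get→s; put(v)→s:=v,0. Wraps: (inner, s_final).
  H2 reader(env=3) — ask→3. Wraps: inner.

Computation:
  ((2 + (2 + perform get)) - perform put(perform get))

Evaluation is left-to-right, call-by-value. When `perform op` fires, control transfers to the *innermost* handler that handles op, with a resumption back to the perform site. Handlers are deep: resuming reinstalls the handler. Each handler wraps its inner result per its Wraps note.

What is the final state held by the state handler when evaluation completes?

Step-by-step:
get @ H1 ⇒ 1
get @ H1 ⇒ 1
put(1) @ H1 ⇒ s:=1
H0 returns (5, ())
H1 returns ((5, ()), 1)
H2 returns ((5, ()), 1)
= ((5, ()), 1)

Answer: 1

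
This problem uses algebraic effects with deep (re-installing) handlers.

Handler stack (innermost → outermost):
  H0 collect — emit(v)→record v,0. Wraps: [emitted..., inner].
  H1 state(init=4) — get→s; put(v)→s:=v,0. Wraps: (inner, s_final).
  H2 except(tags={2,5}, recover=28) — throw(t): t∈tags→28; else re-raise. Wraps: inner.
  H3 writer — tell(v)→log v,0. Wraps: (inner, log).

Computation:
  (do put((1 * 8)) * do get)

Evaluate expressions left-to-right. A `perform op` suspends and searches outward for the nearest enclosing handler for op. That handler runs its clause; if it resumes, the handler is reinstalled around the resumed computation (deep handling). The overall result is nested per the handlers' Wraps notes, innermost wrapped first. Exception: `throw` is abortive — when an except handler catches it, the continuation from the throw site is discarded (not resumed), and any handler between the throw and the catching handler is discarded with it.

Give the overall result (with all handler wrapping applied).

Answer: (([0], 8), ())

Step-by-step:
put(8) @ H1 ⇒ s:=8
get @ H1 ⇒ 8
H0 returns [0]
H1 returns ([0], 8)
H2 returns ([0], 8)
H3 returns (([0], 8), ())
= (([0], 8), ())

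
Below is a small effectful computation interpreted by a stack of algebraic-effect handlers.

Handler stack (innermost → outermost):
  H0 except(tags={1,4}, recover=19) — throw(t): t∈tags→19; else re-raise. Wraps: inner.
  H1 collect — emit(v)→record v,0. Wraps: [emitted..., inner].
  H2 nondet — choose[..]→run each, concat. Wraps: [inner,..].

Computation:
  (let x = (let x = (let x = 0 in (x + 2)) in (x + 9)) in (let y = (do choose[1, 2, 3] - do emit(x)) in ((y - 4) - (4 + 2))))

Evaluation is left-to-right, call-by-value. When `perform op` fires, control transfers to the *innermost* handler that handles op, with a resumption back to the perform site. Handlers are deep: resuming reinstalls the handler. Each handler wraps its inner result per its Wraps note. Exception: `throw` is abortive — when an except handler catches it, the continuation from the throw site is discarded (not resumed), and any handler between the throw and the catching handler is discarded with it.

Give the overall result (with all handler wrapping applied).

Step-by-step:
choose[1, 2, 3] @ H2
  branch[0] choose=1:
    emit(11) @ H1 ⇒ out+=11
    H0 returns -9
    H1 returns [11, -9]
    H2 returns [[11, -9]]
  branch[1] choose=2:
    emit(11) @ H1 ⇒ out+=11
    H0 returns -8
    H1 returns [11, -8]
    H2 returns [[11, -8]]
  branch[2] choose=3:
    emit(11) @ H1 ⇒ out+=11
    H0 returns -7
    H1 returns [11, -7]
    H2 returns [[11, -7]]
= [[11, -9], [11, -8], [11, -7]]

Answer: [[11, -9], [11, -8], [11, -7]]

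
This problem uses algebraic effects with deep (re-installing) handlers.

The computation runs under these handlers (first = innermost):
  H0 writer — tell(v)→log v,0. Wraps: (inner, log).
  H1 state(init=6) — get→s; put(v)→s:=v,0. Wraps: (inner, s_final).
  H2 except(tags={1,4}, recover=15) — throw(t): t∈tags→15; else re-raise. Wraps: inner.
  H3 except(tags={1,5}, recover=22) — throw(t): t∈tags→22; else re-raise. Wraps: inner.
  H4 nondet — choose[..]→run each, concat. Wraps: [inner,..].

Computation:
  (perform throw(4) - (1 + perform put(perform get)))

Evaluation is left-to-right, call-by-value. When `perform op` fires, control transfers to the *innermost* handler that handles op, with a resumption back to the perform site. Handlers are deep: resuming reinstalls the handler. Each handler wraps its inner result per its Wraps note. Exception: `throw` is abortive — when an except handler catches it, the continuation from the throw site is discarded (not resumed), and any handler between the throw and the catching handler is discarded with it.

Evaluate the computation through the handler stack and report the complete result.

Evaluation trace:
throw(4) @ H2 caught ⇒ 15
H3 returns 15
H4 returns [15]
= [15]

Answer: [15]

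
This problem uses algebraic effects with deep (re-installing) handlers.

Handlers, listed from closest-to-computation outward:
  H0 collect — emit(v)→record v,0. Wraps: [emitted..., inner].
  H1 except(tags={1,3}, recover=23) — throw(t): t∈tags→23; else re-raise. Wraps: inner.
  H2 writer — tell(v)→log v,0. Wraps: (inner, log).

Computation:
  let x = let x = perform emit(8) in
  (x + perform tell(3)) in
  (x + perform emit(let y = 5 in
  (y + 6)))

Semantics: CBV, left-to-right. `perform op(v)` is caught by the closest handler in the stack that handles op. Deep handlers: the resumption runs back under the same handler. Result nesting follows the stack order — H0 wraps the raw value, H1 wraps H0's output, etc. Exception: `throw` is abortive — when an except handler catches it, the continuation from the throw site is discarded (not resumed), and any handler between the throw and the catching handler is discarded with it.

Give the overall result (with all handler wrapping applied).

Step-by-step:
emit(8) @ H0 ⇒ out+=8
tell(3) @ H2 ⇒ log+=3
emit(11) @ H0 ⇒ out+=11
H0 returns [8, 11, 0]
H1 returns [8, 11, 0]
H2 returns ([8, 11, 0], (3))
= ([8, 11, 0], (3))

Answer: ([8, 11, 0], (3))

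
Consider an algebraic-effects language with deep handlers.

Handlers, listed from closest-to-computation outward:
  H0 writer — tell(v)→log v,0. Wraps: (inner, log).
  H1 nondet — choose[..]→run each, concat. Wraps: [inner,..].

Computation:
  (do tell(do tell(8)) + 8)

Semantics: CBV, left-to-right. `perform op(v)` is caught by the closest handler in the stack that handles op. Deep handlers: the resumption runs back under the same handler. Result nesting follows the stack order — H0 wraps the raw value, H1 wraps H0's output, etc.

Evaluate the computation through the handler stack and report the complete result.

Answer: [(8, (8, 0))]

Step-by-step:
tell(8) @ H0 ⇒ log+=8
tell(0) @ H0 ⇒ log+=0
H0 returns (8, (8, 0))
H1 returns [(8, (8, 0))]
= [(8, (8, 0))]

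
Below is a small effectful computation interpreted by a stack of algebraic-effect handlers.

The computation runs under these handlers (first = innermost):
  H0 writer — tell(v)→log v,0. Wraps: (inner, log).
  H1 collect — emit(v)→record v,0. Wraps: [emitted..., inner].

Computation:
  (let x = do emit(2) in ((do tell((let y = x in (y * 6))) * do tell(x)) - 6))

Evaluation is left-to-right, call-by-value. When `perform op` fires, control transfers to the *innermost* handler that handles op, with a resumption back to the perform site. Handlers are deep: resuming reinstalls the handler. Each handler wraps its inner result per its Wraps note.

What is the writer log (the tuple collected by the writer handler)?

Answer: (0, 0)

Step-by-step:
emit(2) @ H1 ⇒ out+=2
tell(0) @ H0 ⇒ log+=0
tell(0) @ H0 ⇒ log+=0
H0 returns (-6, (0, 0))
H1 returns [2, (-6, (0, 0))]
= [2, (-6, (0, 0))]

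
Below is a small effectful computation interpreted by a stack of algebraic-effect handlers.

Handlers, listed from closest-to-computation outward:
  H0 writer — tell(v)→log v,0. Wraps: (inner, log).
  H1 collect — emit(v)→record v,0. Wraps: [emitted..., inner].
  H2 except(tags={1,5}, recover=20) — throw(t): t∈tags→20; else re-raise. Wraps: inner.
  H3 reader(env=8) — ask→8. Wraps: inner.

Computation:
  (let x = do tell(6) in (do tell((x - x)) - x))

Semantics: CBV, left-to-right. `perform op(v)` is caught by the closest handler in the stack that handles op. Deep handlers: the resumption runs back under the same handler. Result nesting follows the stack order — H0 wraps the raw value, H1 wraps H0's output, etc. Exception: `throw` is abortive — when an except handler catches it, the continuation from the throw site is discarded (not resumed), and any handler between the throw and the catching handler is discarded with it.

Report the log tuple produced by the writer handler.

Answer: (6, 0)

Working:
tell(6) @ H0 ⇒ log+=6
tell(0) @ H0 ⇒ log+=0
H0 returns (0, (6, 0))
H1 returns [(0, (6, 0))]
H2 returns [(0, (6, 0))]
H3 returns [(0, (6, 0))]
= [(0, (6, 0))]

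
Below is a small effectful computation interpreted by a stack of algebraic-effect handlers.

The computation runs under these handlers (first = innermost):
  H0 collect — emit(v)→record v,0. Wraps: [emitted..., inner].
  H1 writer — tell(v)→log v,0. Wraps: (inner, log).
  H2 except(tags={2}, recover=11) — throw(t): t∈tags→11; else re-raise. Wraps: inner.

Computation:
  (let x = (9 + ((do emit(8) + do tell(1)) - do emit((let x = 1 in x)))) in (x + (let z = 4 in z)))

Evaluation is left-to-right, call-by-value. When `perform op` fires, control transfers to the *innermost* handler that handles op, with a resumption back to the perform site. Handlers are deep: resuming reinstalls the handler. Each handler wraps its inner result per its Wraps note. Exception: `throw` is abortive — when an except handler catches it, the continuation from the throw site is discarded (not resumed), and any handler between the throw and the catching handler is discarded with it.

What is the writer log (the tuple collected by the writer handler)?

Answer: (1)

Working:
emit(8) @ H0 ⇒ out+=8
tell(1) @ H1 ⇒ log+=1
emit(1) @ H0 ⇒ out+=1
H0 returns [8, 1, 13]
H1 returns ([8, 1, 13], (1))
H2 returns ([8, 1, 13], (1))
= ([8, 1, 13], (1))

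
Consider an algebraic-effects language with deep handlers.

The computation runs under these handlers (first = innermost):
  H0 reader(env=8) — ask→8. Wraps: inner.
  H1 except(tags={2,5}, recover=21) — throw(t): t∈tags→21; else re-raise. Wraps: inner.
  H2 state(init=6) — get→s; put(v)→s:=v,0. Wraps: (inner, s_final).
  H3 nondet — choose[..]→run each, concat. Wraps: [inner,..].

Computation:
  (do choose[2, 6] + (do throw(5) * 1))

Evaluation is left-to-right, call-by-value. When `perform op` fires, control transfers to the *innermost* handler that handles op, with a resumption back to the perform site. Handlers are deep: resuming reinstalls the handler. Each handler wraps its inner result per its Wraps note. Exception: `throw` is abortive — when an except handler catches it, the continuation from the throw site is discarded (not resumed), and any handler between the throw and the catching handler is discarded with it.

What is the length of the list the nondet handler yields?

Working:
choose[2, 6] @ H3
  branch[0] choose=2:
    throw(5) @ H1 caught ⇒ 21
    H2 returns (21, 6)
    H3 returns [(21, 6)]
  branch[1] choose=6:
    throw(5) @ H1 caught ⇒ 21
    H2 returns (21, 6)
    H3 returns [(21, 6)]
= [(21, 6), (21, 6)]

Answer: 2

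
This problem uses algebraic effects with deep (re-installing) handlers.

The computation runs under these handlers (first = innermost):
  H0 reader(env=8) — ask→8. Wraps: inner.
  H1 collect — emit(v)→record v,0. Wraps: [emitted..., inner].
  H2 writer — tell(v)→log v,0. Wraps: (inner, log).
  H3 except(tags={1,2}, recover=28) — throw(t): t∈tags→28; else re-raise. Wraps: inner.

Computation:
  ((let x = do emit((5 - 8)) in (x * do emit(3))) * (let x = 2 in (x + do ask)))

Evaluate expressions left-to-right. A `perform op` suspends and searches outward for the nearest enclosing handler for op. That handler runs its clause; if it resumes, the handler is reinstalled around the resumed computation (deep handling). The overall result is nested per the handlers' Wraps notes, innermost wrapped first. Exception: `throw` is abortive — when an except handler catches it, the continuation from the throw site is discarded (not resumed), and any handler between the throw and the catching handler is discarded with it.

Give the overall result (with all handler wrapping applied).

Answer: ([-3, 3, 0], ())

Working:
emit(-3) @ H1 ⇒ out+=-3
emit(3) @ H1 ⇒ out+=3
ask @ H0 ⇒ 8
H0 returns 0
H1 returns [-3, 3, 0]
H2 returns ([-3, 3, 0], ())
H3 returns ([-3, 3, 0], ())
= ([-3, 3, 0], ())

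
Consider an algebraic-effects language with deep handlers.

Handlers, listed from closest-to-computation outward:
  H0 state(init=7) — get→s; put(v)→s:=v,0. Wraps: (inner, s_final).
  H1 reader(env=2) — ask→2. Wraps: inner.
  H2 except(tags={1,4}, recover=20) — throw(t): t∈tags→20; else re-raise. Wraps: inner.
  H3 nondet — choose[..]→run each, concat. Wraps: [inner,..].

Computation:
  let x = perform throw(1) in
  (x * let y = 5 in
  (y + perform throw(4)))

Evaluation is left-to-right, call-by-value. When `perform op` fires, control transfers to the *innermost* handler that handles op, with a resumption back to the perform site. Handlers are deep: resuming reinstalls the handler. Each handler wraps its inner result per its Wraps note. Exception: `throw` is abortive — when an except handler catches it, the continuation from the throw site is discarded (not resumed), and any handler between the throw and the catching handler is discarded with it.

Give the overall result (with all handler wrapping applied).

Answer: [20]

Evaluation trace:
throw(1) @ H2 caught ⇒ 20
H3 returns [20]
= [20]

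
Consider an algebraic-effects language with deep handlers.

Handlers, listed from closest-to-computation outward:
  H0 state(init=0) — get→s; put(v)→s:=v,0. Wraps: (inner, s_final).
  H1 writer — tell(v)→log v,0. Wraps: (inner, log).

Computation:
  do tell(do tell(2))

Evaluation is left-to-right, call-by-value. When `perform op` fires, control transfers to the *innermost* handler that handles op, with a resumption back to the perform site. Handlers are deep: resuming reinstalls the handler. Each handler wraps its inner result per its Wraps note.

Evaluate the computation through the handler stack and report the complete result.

Answer: ((0, 0), (2, 0))

Step-by-step:
tell(2) @ H1 ⇒ log+=2
tell(0) @ H1 ⇒ log+=0
H0 returns (0, 0)
H1 returns ((0, 0), (2, 0))
= ((0, 0), (2, 0))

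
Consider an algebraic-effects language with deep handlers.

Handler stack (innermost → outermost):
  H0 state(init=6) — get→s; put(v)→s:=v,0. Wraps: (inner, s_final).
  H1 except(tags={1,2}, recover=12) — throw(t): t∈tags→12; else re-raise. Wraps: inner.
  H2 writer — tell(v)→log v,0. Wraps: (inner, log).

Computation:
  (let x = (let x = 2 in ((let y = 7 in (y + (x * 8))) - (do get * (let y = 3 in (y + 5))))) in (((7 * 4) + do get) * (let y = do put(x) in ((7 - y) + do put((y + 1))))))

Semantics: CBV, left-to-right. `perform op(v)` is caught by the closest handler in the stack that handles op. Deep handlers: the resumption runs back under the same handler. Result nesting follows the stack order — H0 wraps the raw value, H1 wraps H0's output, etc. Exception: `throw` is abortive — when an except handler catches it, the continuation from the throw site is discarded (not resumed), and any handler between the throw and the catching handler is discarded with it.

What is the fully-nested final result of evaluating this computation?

Answer: ((238, 1), ())

Evaluation trace:
get @ H0 ⇒ 6
get @ H0 ⇒ 6
put(-25) @ H0 ⇒ s:=-25
put(1) @ H0 ⇒ s:=1
H0 returns (238, 1)
H1 returns (238, 1)
H2 returns ((238, 1), ())
= ((238, 1), ())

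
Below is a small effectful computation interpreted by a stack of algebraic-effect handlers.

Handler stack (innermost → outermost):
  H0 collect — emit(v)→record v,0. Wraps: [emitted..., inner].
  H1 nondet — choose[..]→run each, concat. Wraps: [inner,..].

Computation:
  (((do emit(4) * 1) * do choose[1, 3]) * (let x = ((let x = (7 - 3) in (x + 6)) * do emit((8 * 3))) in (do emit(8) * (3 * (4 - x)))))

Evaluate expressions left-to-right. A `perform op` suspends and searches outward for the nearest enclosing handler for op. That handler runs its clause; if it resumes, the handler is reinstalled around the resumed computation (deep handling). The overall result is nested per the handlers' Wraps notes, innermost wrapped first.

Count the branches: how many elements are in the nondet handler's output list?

Step-by-step:
emit(4) @ H0 ⇒ out+=4
choose[1, 3] @ H1
  branch[0] choose=1:
    emit(24) @ H0 ⇒ out+=24
    emit(8) @ H0 ⇒ out+=8
    H0 returns [4, 24, 8, 0]
    H1 returns [[4, 24, 8, 0]]
  branch[1] choose=3:
    emit(24) @ H0 ⇒ out+=24
    emit(8) @ H0 ⇒ out+=8
    H0 returns [4, 24, 8, 0]
    H1 returns [[4, 24, 8, 0]]
= [[4, 24, 8, 0], [4, 24, 8, 0]]

Answer: 2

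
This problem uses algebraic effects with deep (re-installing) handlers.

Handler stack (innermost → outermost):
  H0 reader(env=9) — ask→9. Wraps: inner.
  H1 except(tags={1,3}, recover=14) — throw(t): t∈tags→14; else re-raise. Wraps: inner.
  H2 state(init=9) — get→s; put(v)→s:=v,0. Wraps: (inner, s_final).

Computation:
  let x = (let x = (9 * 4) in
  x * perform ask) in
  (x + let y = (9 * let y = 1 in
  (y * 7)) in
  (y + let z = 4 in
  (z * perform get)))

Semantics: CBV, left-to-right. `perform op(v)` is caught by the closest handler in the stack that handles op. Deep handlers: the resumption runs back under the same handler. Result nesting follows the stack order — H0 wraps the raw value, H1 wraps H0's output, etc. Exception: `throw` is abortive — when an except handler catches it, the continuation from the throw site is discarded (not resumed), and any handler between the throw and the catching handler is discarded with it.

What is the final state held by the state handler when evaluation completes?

Answer: 9

Working:
ask @ H0 ⇒ 9
get @ H2 ⇒ 9
H0 returns 423
H1 returns 423
H2 returns (423, 9)
= (423, 9)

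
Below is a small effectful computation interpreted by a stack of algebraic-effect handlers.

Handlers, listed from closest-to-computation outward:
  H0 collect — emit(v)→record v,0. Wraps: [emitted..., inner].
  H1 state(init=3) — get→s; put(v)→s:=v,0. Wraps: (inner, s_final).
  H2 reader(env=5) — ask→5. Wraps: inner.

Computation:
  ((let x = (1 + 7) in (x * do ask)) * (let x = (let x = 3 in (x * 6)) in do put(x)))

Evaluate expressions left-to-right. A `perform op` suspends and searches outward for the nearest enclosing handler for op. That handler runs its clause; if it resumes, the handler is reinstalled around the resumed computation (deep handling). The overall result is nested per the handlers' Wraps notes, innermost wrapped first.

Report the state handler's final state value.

Answer: 18

Working:
ask @ H2 ⇒ 5
put(18) @ H1 ⇒ s:=18
H0 returns [0]
H1 returns ([0], 18)
H2 returns ([0], 18)
= ([0], 18)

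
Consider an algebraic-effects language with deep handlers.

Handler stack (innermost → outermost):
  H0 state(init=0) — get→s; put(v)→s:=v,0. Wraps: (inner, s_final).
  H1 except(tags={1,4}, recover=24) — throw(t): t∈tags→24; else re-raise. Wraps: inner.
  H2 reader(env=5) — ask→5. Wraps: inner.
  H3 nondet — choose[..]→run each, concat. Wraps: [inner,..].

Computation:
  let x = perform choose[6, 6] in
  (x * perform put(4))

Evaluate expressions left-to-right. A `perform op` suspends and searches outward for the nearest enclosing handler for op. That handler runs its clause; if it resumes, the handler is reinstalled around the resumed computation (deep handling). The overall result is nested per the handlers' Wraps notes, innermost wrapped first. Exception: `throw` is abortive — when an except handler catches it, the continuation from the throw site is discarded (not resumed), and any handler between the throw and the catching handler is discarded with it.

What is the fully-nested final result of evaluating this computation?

Answer: [(0, 4), (0, 4)]

Working:
choose[6, 6] @ H3
  branch[0] choose=6:
    put(4) @ H0 ⇒ s:=4
    H0 returns (0, 4)
    H1 returns (0, 4)
    H2 returns (0, 4)
    H3 returns [(0, 4)]
  branch[1] choose=6:
    put(4) @ H0 ⇒ s:=4
    H0 returns (0, 4)
    H1 returns (0, 4)
    H2 returns (0, 4)
    H3 returns [(0, 4)]
= [(0, 4), (0, 4)]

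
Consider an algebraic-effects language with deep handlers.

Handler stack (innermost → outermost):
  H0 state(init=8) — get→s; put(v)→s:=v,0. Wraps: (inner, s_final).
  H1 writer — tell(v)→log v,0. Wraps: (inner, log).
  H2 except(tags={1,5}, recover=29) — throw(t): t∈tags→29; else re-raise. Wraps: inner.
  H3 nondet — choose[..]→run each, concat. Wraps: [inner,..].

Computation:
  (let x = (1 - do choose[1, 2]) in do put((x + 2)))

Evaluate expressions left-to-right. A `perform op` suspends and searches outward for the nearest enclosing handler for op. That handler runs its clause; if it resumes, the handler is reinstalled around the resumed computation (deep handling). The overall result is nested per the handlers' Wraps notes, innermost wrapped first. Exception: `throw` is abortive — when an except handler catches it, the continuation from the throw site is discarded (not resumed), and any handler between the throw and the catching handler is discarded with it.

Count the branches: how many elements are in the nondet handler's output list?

Answer: 2

Step-by-step:
choose[1, 2] @ H3
  branch[0] choose=1:
    put(2) @ H0 ⇒ s:=2
    H0 returns (0, 2)
    H1 returns ((0, 2), ())
    H2 returns ((0, 2), ())
    H3 returns [((0, 2), ())]
  branch[1] choose=2:
    put(1) @ H0 ⇒ s:=1
    H0 returns (0, 1)
    H1 returns ((0, 1), ())
    H2 returns ((0, 1), ())
    H3 returns [((0, 1), ())]
= [((0, 2), ()), ((0, 1), ())]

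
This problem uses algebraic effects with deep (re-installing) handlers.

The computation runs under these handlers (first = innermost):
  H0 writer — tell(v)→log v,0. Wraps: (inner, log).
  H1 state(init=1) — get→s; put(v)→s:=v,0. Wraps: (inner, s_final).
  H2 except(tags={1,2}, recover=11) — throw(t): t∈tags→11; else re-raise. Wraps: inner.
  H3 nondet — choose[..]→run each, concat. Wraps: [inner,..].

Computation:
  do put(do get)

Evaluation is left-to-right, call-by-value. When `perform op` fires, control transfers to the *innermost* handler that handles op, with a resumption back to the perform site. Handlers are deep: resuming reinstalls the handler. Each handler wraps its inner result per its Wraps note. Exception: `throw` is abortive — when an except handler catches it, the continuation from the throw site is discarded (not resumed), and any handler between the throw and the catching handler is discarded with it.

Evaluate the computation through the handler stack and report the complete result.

Answer: [((0, ()), 1)]

Working:
get @ H1 ⇒ 1
put(1) @ H1 ⇒ s:=1
H0 returns (0, ())
H1 returns ((0, ()), 1)
H2 returns ((0, ()), 1)
H3 returns [((0, ()), 1)]
= [((0, ()), 1)]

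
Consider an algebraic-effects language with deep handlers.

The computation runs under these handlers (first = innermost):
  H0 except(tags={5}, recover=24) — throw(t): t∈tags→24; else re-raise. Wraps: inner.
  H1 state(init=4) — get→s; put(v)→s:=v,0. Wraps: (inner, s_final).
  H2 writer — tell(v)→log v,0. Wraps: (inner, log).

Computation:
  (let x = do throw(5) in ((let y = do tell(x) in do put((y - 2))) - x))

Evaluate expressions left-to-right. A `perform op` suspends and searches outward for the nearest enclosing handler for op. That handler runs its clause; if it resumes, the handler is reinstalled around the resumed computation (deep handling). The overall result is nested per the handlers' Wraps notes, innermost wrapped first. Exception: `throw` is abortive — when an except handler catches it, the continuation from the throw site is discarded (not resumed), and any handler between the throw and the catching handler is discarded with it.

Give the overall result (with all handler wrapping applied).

Answer: ((24, 4), ())

Evaluation trace:
throw(5) @ H0 caught ⇒ 24
H1 returns (24, 4)
H2 returns ((24, 4), ())
= ((24, 4), ())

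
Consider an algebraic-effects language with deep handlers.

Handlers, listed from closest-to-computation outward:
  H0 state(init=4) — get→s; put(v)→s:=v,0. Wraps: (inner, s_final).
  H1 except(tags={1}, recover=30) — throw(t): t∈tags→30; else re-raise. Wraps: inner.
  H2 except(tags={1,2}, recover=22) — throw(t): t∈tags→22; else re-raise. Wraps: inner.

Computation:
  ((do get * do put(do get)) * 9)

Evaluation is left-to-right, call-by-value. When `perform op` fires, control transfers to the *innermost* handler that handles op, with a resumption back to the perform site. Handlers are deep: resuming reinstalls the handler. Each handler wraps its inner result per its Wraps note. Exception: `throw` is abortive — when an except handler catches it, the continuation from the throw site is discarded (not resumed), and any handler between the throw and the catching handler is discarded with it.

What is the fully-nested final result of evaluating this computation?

Working:
get @ H0 ⇒ 4
get @ H0 ⇒ 4
put(4) @ H0 ⇒ s:=4
H0 returns (0, 4)
H1 returns (0, 4)
H2 returns (0, 4)
= (0, 4)

Answer: (0, 4)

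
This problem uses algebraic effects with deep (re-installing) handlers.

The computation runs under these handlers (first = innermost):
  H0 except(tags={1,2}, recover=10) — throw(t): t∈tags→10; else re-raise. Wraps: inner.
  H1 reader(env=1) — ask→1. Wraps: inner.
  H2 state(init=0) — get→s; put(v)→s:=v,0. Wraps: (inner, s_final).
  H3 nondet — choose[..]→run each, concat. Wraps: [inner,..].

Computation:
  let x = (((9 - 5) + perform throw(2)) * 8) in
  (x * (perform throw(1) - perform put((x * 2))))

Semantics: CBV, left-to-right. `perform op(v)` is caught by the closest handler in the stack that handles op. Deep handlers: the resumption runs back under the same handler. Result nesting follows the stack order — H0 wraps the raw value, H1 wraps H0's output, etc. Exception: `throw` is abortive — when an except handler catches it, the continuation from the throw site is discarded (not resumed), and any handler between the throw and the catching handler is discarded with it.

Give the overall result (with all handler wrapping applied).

Working:
throw(2) @ H0 caught ⇒ 10
H1 returns 10
H2 returns (10, 0)
H3 returns [(10, 0)]
= [(10, 0)]

Answer: [(10, 0)]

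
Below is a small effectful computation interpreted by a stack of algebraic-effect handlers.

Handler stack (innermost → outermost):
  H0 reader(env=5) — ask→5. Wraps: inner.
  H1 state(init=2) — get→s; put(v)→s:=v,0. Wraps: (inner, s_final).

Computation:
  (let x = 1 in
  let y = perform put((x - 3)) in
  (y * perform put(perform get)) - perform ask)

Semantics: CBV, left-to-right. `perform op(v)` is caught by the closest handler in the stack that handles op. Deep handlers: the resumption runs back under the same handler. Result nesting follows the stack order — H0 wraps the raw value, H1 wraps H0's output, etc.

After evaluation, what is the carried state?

Answer: -2

Working:
put(-2) @ H1 ⇒ s:=-2
get @ H1 ⇒ -2
put(-2) @ H1 ⇒ s:=-2
ask @ H0 ⇒ 5
H0 returns -5
H1 returns (-5, -2)
= (-5, -2)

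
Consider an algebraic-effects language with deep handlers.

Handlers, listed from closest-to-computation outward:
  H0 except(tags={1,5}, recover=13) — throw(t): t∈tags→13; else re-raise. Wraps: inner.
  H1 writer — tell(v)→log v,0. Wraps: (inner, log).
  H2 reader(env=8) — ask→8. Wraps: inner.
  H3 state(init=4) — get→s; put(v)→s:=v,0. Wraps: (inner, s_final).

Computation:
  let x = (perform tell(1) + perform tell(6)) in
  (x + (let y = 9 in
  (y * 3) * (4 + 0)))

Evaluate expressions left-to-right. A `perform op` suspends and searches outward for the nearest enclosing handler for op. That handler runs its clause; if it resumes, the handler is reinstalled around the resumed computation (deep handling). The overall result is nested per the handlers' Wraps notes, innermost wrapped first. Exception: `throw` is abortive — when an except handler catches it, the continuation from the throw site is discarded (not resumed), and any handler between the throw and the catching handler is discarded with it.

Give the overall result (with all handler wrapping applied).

Evaluation trace:
tell(1) @ H1 ⇒ log+=1
tell(6) @ H1 ⇒ log+=6
H0 returns 108
H1 returns (108, (1, 6))
H2 returns (108, (1, 6))
H3 returns ((108, (1, 6)), 4)
= ((108, (1, 6)), 4)

Answer: ((108, (1, 6)), 4)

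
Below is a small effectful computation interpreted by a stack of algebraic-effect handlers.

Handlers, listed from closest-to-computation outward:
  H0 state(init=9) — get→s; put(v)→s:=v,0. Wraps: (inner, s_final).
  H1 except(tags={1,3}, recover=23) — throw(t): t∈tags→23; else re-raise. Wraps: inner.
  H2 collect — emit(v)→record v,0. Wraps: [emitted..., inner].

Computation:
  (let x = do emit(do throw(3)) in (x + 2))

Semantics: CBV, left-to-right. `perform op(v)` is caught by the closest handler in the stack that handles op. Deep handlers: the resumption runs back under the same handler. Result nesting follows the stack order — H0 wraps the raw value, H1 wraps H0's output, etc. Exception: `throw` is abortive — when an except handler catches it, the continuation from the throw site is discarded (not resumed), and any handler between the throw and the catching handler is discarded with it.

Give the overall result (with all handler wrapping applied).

Evaluation trace:
throw(3) @ H1 caught ⇒ 23
H2 returns [23]
= [23]

Answer: [23]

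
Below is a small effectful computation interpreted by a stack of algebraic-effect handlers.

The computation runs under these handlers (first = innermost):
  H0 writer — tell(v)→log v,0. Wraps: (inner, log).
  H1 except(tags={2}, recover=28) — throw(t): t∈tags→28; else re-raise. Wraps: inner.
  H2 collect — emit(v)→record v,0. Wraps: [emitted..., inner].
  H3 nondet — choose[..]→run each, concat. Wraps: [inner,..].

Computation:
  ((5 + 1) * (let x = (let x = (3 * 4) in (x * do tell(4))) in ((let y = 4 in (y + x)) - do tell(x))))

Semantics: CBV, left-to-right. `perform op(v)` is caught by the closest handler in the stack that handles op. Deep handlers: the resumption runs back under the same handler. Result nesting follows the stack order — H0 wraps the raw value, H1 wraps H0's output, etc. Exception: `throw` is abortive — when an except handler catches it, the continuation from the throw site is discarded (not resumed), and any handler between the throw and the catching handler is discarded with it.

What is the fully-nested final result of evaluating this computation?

Evaluation trace:
tell(4) @ H0 ⇒ log+=4
tell(0) @ H0 ⇒ log+=0
H0 returns (24, (4, 0))
H1 returns (24, (4, 0))
H2 returns [(24, (4, 0))]
H3 returns [[(24, (4, 0))]]
= [[(24, (4, 0))]]

Answer: [[(24, (4, 0))]]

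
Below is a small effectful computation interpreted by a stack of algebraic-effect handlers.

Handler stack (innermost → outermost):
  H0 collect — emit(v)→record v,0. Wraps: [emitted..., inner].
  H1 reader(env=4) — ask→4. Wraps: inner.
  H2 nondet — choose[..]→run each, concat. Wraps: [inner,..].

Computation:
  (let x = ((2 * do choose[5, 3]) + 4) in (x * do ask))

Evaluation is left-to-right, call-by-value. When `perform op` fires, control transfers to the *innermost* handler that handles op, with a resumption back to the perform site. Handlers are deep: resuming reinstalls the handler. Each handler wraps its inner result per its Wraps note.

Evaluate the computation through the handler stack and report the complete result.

Evaluation trace:
choose[5, 3] @ H2
  branch[0] choose=5:
    ask @ H1 ⇒ 4
    H0 returns [56]
    H1 returns [56]
    H2 returns [[56]]
  branch[1] choose=3:
    ask @ H1 ⇒ 4
    H0 returns [40]
    H1 returns [40]
    H2 returns [[40]]
= [[56], [40]]

Answer: [[56], [40]]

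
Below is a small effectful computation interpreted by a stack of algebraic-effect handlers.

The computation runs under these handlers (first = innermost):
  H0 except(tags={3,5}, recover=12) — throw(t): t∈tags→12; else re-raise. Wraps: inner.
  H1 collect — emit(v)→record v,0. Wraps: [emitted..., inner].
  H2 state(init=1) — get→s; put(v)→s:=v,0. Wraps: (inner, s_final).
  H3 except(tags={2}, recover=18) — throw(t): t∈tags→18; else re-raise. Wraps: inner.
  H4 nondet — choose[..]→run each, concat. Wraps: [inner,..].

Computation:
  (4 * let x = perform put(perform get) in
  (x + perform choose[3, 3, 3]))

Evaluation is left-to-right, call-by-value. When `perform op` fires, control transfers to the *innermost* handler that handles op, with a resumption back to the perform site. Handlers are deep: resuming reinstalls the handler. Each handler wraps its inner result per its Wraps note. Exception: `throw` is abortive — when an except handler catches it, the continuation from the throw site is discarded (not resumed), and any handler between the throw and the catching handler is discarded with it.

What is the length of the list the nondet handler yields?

Working:
get @ H2 ⇒ 1
put(1) @ H2 ⇒ s:=1
choose[3, 3, 3] @ H4
  branch[0] choose=3:
    H0 returns 12
    H1 returns [12]
    H2 returns ([12], 1)
    H3 returns ([12], 1)
    H4 returns [([12], 1)]
  branch[1] choose=3:
    H0 returns 12
    H1 returns [12]
    H2 returns ([12], 1)
    H3 returns ([12], 1)
    H4 returns [([12], 1)]
  branch[2] choose=3:
    H0 returns 12
    H1 returns [12]
    H2 returns ([12], 1)
    H3 returns ([12], 1)
    H4 returns [([12], 1)]
= [([12], 1), ([12], 1), ([12], 1)]

Answer: 3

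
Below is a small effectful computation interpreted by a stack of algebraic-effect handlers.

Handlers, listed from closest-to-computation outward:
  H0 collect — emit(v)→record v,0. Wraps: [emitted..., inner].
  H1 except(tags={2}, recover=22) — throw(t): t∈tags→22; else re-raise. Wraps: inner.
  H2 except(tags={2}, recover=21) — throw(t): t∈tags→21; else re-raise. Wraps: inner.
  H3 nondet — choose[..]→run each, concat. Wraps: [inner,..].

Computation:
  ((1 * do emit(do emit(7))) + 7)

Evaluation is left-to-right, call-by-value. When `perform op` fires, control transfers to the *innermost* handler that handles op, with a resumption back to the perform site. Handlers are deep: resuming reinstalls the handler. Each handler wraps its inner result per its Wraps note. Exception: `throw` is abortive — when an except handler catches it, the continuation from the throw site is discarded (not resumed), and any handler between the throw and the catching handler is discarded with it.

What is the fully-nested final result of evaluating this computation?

Step-by-step:
emit(7) @ H0 ⇒ out+=7
emit(0) @ H0 ⇒ out+=0
H0 returns [7, 0, 7]
H1 returns [7, 0, 7]
H2 returns [7, 0, 7]
H3 returns [[7, 0, 7]]
= [[7, 0, 7]]

Answer: [[7, 0, 7]]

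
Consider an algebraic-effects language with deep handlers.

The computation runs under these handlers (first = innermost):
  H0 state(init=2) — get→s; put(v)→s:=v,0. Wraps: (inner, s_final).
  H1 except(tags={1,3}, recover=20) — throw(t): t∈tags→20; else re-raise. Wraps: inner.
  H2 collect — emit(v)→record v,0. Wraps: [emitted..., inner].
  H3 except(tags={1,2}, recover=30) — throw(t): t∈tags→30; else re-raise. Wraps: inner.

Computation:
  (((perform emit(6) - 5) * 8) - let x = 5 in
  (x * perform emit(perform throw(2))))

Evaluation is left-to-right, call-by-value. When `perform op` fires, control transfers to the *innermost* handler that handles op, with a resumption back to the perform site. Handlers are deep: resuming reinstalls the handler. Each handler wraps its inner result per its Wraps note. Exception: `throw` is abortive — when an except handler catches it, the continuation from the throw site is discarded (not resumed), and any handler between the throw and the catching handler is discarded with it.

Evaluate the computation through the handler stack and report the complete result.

Step-by-step:
emit(6) @ H2 ⇒ out+=6
throw(2) @ H1 re-raised
throw(2) @ H3 caught ⇒ 30
= 30

Answer: 30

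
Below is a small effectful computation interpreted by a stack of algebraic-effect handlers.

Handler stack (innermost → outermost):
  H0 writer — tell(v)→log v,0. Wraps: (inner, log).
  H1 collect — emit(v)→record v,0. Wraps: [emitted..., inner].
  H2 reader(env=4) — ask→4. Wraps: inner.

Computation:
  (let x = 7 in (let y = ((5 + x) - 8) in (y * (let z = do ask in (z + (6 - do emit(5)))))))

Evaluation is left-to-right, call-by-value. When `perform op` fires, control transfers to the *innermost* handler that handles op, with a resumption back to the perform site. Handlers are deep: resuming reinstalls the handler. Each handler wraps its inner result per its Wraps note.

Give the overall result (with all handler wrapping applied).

Step-by-step:
ask @ H2 ⇒ 4
emit(5) @ H1 ⇒ out+=5
H0 returns (40, ())
H1 returns [5, (40, ())]
H2 returns [5, (40, ())]
= [5, (40, ())]

Answer: [5, (40, ())]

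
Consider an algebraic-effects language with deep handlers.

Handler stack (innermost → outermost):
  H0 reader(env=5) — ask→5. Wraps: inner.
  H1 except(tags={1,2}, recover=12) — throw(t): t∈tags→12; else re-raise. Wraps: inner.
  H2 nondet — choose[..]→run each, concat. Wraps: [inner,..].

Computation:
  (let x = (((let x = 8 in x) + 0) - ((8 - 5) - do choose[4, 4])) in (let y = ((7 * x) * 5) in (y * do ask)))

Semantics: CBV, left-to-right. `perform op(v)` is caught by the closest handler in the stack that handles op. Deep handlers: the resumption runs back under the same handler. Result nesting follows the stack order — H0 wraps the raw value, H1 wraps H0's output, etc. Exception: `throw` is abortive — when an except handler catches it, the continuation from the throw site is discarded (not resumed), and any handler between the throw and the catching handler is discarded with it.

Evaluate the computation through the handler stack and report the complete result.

Step-by-step:
choose[4, 4] @ H2
  branch[0] choose=4:
    ask @ H0 ⇒ 5
    H0 returns 1575
    H1 returns 1575
    H2 returns [1575]
  branch[1] choose=4:
    ask @ H0 ⇒ 5
    H0 returns 1575
    H1 returns 1575
    H2 returns [1575]
= [1575, 1575]

Answer: [1575, 1575]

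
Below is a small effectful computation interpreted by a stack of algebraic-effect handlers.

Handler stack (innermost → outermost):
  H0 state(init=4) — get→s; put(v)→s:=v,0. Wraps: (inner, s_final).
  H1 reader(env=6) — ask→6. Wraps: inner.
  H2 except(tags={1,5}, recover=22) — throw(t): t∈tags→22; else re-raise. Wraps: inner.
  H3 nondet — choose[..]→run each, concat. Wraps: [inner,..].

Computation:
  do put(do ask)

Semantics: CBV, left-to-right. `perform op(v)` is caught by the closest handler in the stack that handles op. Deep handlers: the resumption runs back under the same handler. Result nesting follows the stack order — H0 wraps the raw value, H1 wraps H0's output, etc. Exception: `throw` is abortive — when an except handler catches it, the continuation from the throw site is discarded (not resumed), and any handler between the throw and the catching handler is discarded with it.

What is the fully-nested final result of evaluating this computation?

Step-by-step:
ask @ H1 ⇒ 6
put(6) @ H0 ⇒ s:=6
H0 returns (0, 6)
H1 returns (0, 6)
H2 returns (0, 6)
H3 returns [(0, 6)]
= [(0, 6)]

Answer: [(0, 6)]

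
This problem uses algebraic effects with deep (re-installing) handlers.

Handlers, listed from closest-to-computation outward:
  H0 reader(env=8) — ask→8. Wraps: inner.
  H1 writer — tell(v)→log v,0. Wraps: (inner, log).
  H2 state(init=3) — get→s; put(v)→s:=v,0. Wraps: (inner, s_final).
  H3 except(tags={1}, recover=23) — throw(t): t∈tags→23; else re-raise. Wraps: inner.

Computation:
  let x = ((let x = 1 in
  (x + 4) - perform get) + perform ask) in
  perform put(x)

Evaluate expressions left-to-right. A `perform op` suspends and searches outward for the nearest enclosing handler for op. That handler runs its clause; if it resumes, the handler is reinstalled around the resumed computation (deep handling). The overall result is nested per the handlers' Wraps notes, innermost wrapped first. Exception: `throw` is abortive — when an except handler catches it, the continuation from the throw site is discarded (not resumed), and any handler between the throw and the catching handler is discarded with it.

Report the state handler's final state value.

Evaluation trace:
get @ H2 ⇒ 3
ask @ H0 ⇒ 8
put(10) @ H2 ⇒ s:=10
H0 returns 0
H1 returns (0, ())
H2 returns ((0, ()), 10)
H3 returns ((0, ()), 10)
= ((0, ()), 10)

Answer: 10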